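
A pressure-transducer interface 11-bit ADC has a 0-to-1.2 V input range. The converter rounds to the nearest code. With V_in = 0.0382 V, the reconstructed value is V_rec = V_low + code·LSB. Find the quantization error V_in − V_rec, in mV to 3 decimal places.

0.114 mV

Step size: 1.2 V ÷ 2^11 = 0.586 mV.
Scaled input = 65.1947 LSBs, so code = 65.
Reconstructed: 0.038085938 V.
Difference: 0.000114063 V → 0.114 mV.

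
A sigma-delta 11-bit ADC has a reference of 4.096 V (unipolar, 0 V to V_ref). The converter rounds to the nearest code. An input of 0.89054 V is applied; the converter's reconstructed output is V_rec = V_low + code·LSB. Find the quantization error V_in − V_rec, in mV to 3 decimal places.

0.540 mV

Step size: 4.096 V ÷ 2^11 = 2.000 mV.
(V_in − V_low)/LSB = (0.89054 − 0)/0.002 = 445.2700 → code 445 (round).
Reconstructed: 0.89 V.
Difference: 0.00054 V → 0.540 mV.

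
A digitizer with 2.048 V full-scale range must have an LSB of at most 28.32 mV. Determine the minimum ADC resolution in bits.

7 bits

Number of steps required ≥ 2.048 V / 28.32 mV = 72.32.
Need 2^N ≥ 72.32; 2^6 = 64, 2^7 = 128.
Minimum N = 7.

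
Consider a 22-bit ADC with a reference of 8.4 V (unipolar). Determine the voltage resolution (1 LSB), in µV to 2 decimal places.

Full-scale span = 8.4 V.
LSB = 8.4 / 2^22 = 8.4 / 4194304 = 2.00272e-06 V = 2.00 µV.

2.00 µV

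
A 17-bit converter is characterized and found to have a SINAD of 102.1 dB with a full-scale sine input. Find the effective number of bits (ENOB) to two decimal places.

ENOB = (SINAD − 1.76) / 6.02 = (102.1 − 1.76)/6.02 = 16.668.

16.67 bits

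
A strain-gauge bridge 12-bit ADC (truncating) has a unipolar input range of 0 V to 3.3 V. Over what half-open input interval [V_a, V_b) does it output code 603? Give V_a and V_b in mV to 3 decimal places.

[485.815 mV, 486.621 mV)

LSB = 3.3/2^12 = 0.806 mV.
V_a = V_low + 603·LSB = 0.485815 V; V_b = V_low + 604·LSB = 0.486621 V.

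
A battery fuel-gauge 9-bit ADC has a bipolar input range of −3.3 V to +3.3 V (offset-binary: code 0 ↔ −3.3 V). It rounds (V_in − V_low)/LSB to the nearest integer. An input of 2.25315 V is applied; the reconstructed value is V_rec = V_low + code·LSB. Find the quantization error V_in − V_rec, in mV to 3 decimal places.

-2.709 mV

LSB = 6.6/2^9 = 12.891 mV.
(2.25315 − (−3.3))/0.0128906 = 430.7898; round gives code 431.
V_rec = (−3.3) + 431·0.0128906 = 2.2558594 V.
Error = 2.25315 − 2.2558594 = -0.00270937 V = -2.709 mV.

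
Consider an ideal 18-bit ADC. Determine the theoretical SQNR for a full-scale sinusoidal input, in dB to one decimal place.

SNR ≈ 6.02·N + 1.76 dB = 6.02·18 + 1.76 = 110.12 dB.

110.1 dB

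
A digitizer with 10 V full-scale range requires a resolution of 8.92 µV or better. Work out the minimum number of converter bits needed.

21 bits

Number of steps required ≥ 10 V / 8.92 µV = 1121076.23.
Need 2^N ≥ 1121076.23; 2^20 = 1048576, 2^21 = 2097152.
Minimum N = 21.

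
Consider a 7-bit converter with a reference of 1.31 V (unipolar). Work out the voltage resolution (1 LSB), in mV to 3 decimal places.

Full-scale span = 1.31 V.
LSB = 1.31 / 2^7 = 1.31 / 128 = 0.0102344 V = 10.234 mV.

10.234 mV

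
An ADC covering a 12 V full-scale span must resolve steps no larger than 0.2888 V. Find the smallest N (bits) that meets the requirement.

Number of steps required ≥ 12 V / 0.2888 V = 41.55.
Need 2^N ≥ 41.55; 2^5 = 32, 2^6 = 64.
Minimum N = 6.

6 bits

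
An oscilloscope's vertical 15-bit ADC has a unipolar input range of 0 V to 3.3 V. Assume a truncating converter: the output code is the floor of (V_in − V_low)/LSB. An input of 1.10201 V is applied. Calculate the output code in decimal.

Full-scale span = 3.3 V; LSB = 3.3/2^15 = 100.71 µV.
Input sits at 10942.625 steps above V_low.
⌊·⌋(10942.625) = 10942.

code 10942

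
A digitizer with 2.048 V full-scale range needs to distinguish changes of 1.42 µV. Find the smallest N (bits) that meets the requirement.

Number of steps required ≥ 2.048 V / 1.42 µV = 1442253.52.
Need 2^N ≥ 1442253.52; 2^20 = 1048576, 2^21 = 2097152.
Minimum N = 21.

21 bits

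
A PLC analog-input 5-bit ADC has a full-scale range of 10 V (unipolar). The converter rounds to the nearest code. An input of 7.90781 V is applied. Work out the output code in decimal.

LSB = 10 V / 32 = 312.500 mV.
(7.90781 − 0) / 0.3125 = 25.305 LSBs.
round(25.305) = 25.

code 25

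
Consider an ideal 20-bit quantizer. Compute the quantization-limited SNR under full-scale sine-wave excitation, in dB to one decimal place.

122.2 dB

SNR ≈ 6.02·N + 1.76 dB = 6.02·20 + 1.76 = 122.16 dB.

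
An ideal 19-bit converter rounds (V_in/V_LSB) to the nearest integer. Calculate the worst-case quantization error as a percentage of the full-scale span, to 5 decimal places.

Rounding → worst-case error = ½ LSB = V_FS/2^20, so 100/1048576 = 9.53674e-05 % of full scale.

0.00010 %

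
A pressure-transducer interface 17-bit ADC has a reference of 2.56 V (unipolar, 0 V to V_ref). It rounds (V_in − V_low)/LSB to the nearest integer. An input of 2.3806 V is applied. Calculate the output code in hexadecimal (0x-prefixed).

code 0x1DC1F (decimal 121887)

With 131072 levels over 2.56 V, one step is 19.53 µV.
(V_in − V_low)/LSB = (2.3806 − 0) / 1.95313e-05 = 121886.720.
So the output code is 121887.
In hexadecimal (0x-prefixed): 0x1DC1F.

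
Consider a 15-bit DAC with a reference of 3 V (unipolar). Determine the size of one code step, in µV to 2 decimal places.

Full-scale span = 3 V.
LSB = 3 / 2^15 = 3 / 32768 = 9.15527e-05 V = 91.55 µV.

91.55 µV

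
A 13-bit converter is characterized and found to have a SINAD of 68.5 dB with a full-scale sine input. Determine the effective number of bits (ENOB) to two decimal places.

11.09 bits

ENOB = (SINAD − 1.76) / 6.02 = (68.5 − 1.76)/6.02 = 11.086.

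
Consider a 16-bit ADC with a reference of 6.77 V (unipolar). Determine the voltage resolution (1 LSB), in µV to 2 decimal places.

103.30 µV

Full-scale span = 6.77 V.
LSB = 6.77 / 2^16 = 6.77 / 65536 = 0.000103302 V = 103.30 µV.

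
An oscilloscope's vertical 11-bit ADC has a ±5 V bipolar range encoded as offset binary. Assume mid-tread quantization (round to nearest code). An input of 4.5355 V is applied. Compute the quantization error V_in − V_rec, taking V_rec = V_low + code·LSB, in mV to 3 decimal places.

One LSB is 10 V / 2048 = 4.883 mV.
Scaled input = 1952.8704 LSBs, so code = 1953.
V_rec = (−5) + 1953·0.00488281 = 4.5361328 V.
Error = 4.5355 − 4.5361328 = -0.000632813 V = -0.633 mV.

-0.633 mV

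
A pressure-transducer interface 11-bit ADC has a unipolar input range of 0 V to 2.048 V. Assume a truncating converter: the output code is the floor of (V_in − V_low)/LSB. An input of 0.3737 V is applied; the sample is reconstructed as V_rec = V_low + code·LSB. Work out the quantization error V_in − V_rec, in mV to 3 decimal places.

0.700 mV

Step size: 2.048 V ÷ 2^11 = 1.000 mV.
(V_in − V_low)/LSB = (0.3737 − 0)/0.001 = 373.7000 → code 373 (floor).
V_rec = 0 + 373·0.001 = 0.373 V.
Difference: 0.0007 V → 0.700 mV.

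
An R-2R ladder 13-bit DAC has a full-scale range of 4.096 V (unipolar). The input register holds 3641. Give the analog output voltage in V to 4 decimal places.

1.8205 V

LSB = 4.096 V / 2^13 = 0.500 mV.
V_out = 0 + 3641 × 0.0005 V = 1.8205 V.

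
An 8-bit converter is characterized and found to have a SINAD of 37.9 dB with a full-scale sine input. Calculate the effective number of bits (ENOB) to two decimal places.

6.00 bits

ENOB = (SINAD − 1.76) / 6.02 = (37.9 − 1.76)/6.02 = 6.003.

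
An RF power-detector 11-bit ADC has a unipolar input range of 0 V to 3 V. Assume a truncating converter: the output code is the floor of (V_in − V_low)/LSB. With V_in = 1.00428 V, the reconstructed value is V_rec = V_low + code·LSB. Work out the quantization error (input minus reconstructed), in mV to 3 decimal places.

0.862 mV

LSB = 3/2^11 = 1.465 mV.
(1.00428 − 0)/0.00146484 = 685.5885; ⌊·⌋ gives code 685.
Reconstructed: 1.003418 V.
Difference: 0.000862031 V → 0.862 mV.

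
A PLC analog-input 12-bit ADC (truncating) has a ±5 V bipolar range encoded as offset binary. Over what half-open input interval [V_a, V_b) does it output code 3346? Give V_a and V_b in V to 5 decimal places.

[3.16895 V, 3.17139 V)

LSB = 10/2^12 = 2.441 mV.
V_a = V_low + 3346·LSB = 3.16895 V; V_b = V_low + 3347·LSB = 3.17139 V.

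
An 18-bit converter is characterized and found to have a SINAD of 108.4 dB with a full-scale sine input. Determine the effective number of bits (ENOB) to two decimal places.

17.71 bits

ENOB = (SINAD − 1.76) / 6.02 = (108.4 − 1.76)/6.02 = 17.714.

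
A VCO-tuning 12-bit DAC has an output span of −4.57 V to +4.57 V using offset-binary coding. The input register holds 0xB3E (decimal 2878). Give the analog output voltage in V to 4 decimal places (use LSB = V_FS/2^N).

LSB = 9.14 V / 2^12 = 2.231 mV.
Code 0xB3E = 2878 decimal.
V_out = (−4.57) + 2878 × 0.00223145 V = 1.8521 V.

1.8521 V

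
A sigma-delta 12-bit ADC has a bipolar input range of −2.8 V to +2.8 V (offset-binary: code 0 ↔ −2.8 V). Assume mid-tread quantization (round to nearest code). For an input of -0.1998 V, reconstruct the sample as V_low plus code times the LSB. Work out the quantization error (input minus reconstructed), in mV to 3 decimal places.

-0.191 mV

Step size: 5.6 V ÷ 2^12 = 1.367 mV.
(-0.1998 − (−2.8))/0.00136719 = 1901.8606; round gives code 1902.
V_rec = (−2.8) + 1902·0.00136719 = -0.19960938 V.
Error = -0.1998 − (−0.19960938) = -0.000190625 V = -0.191 mV.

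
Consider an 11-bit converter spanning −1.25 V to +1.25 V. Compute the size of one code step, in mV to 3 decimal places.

Full-scale span = 2.5 V.
LSB = 2.5 / 2^11 = 2.5 / 2048 = 0.0012207 V = 1.221 mV.

1.221 mV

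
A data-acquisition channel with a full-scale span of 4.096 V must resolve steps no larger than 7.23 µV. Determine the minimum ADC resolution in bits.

20 bits

Number of steps required ≥ 4.096 V / 7.23 µV = 566528.35.
Need 2^N ≥ 566528.35; 2^19 = 524288, 2^20 = 1048576.
Minimum N = 20.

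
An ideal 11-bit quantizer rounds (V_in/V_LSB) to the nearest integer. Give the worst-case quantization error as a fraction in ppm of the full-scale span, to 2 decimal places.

Rounding → worst-case error = ½ LSB = V_FS/2^12, so 1e+06/4096 = 244.141 ppm of full scale.

244.14 ppm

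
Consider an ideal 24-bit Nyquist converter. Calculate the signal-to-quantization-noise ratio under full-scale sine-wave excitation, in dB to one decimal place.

SNR ≈ 6.02·N + 1.76 dB = 6.02·24 + 1.76 = 146.24 dB.

146.2 dB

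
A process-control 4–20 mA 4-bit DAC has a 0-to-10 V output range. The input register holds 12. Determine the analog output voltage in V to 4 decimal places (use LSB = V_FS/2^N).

LSB = 10 V / 2^4 = 0.6250 V.
V_out = 0 + 12 × 0.625 V = 7.5 V.

7.5000 V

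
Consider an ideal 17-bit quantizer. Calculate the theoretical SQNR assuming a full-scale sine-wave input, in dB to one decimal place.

SNR ≈ 6.02·N + 1.76 dB = 6.02·17 + 1.76 = 104.10 dB.

104.1 dB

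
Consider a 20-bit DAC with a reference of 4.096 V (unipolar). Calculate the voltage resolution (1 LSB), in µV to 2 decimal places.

3.91 µV

Full-scale span = 4.096 V.
LSB = 4.096 / 2^20 = 4.096 / 1048576 = 3.90625e-06 V = 3.91 µV.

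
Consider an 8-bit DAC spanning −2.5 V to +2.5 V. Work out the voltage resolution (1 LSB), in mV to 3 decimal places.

19.531 mV

Full-scale span = 5 V.
LSB = 5 / 2^8 = 5 / 256 = 0.0195312 V = 19.531 mV.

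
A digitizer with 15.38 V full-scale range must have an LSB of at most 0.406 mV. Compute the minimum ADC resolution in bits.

Number of steps required ≥ 15.38 V / 0.406 mV = 37881.77.
Need 2^N ≥ 37881.77; 2^15 = 32768, 2^16 = 65536.
Minimum N = 16.

16 bits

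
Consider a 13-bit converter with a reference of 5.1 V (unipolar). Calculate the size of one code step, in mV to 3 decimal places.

0.623 mV

Full-scale span = 5.1 V.
LSB = 5.1 / 2^13 = 5.1 / 8192 = 0.000622559 V = 0.623 mV.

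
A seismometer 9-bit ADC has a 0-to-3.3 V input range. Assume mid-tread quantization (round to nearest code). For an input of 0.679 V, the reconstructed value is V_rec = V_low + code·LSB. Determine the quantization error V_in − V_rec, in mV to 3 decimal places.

2.242 mV

One LSB is 3.3 V / 512 = 6.445 mV.
(V_in − V_low)/LSB = (0.679 − 0)/0.00644531 = 105.3479 → code 105 (round).
Code 105 maps back to 0 + 105×0.00644531 V = 0.67675781 V.
Difference: 0.00224219 V → 2.242 mV.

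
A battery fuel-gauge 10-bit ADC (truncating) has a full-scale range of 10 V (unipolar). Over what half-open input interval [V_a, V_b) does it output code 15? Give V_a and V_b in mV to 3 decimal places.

[146.484 mV, 156.250 mV)

LSB = 10/2^10 = 9.766 mV.
V_a = V_low + 15·LSB = 0.146484 V; V_b = V_low + 16·LSB = 0.15625 V.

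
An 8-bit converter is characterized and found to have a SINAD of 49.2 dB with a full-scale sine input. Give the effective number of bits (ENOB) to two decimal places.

7.88 bits

ENOB = (SINAD − 1.76) / 6.02 = (49.2 − 1.76)/6.02 = 7.880.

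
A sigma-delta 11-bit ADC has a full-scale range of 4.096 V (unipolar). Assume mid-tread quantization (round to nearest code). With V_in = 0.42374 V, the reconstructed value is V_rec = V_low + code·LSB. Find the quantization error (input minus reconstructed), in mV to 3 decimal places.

LSB = 4.096/2^11 = 2.000 mV.
Scaled input = 211.8700 LSBs, so code = 212.
V_rec = 0 + 212·0.002 = 0.424 V.
V_in − V_rec = -0.00026 V = -0.260 mV.

-0.260 mV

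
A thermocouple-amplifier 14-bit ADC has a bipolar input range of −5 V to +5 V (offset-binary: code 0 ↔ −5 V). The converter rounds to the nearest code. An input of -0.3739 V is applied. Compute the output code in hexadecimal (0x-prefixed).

code 0x1D9B (decimal 7579)

Full-scale span = 10 V; LSB = 10/2^14 = 0.610 mV.
(V_in − V_low)/LSB = (-0.3739 − (−5)) / 0.000610352 = 7579.402.
Round → code 7579.
In hexadecimal (0x-prefixed): 0x1D9B.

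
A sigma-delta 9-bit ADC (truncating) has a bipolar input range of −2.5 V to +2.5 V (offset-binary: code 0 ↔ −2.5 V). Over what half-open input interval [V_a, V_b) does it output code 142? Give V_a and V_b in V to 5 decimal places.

[-1.11328 V, -1.10352 V)

LSB = 5/2^9 = 9.766 mV.
V_a = V_low + 142·LSB = -1.11328 V; V_b = V_low + 143·LSB = -1.10352 V.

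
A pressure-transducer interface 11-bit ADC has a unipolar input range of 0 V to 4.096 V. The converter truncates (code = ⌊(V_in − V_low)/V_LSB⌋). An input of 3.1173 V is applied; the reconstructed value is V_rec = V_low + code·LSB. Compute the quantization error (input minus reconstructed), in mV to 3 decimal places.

One LSB is 4.096 V / 2048 = 2.000 mV.
(3.1173 − 0)/0.002 = 1558.6500; ⌊·⌋ gives code 1558.
V_rec = 0 + 1558·0.002 = 3.116 V.
Error = 3.1173 − 3.116 = 0.0013 V = 1.300 mV.

1.300 mV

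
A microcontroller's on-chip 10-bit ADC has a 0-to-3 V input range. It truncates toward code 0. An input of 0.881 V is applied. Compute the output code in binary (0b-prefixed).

With 1024 levels over 3 V, one step is 2.930 mV.
(0.881 − 0) / 0.00292969 = 300.715 LSBs.
⌊·⌋(300.715) = 300.
In binary (0b-prefixed): 0b100101100.

code 0b100101100 (decimal 300)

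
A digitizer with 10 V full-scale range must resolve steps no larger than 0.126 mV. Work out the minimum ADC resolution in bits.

17 bits

Number of steps required ≥ 10 V / 0.126 mV = 79365.08.
Need 2^N ≥ 79365.08; 2^16 = 65536, 2^17 = 131072.
Minimum N = 17.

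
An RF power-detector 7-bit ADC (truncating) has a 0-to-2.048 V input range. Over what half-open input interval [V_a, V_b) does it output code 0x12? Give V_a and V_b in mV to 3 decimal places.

LSB = 2.048/2^7 = 16.000 mV.
Code 0x12 = 18 decimal.
V_a = V_low + 18·LSB = 0.288 V; V_b = V_low + 19·LSB = 0.304 V.

[288.000 mV, 304.000 mV)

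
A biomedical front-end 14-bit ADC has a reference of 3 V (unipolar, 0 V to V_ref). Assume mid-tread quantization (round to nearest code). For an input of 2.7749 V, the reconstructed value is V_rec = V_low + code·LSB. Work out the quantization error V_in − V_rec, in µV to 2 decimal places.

LSB = 3/2^14 = 183.11 µV.
(V_in − V_low)/LSB = (2.7749 − 0)/0.000183105 = 15154.6539 → code 15155 (round).
V_rec = 0 + 15155·0.000183105 = 2.7749634 V.
Difference: -6.33789e-05 V → -63.38 µV.

-63.38 µV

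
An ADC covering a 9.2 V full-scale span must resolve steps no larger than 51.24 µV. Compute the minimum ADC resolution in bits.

Number of steps required ≥ 9.2 V / 51.24 µV = 179547.23.
Need 2^N ≥ 179547.23; 2^17 = 131072, 2^18 = 262144.
Minimum N = 18.

18 bits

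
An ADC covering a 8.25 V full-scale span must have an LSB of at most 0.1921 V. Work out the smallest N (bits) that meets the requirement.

6 bits

Number of steps required ≥ 8.25 V / 0.1921 V = 42.95.
Need 2^N ≥ 42.95; 2^5 = 32, 2^6 = 64.
Minimum N = 6.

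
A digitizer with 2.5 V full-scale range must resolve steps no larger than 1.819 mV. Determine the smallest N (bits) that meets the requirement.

Number of steps required ≥ 2.5 V / 1.819 mV = 1374.38.
Need 2^N ≥ 1374.38; 2^10 = 1024, 2^11 = 2048.
Minimum N = 11.

11 bits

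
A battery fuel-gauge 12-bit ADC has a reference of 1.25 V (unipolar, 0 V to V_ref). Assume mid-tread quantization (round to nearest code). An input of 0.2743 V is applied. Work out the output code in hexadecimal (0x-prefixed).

Full-scale span = 1.25 V; LSB = 1.25/2^12 = 305.18 µV.
(0.2743 − 0) / 0.000305176 = 898.826 LSBs.
Round → code 899.
In hexadecimal (0x-prefixed): 0x383.

code 0x383 (decimal 899)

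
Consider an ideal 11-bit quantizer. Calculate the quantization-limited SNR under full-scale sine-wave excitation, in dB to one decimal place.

SNR ≈ 6.02·N + 1.76 dB = 6.02·11 + 1.76 = 67.98 dB.

68.0 dB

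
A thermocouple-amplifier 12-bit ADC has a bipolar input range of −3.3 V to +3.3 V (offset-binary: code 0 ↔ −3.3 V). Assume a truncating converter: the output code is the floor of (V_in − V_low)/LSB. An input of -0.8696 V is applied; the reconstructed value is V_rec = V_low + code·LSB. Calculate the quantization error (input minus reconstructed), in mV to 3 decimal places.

0.517 mV

One LSB is 6.6 V / 4096 = 1.611 mV.
Scaled input = 1508.3210 LSBs, so code = 1508.
Reconstructed: -0.87011719 V.
Difference: 0.000517187 V → 0.517 mV.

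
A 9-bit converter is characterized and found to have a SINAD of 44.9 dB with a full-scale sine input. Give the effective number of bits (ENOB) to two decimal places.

7.17 bits

ENOB = (SINAD − 1.76) / 6.02 = (44.9 − 1.76)/6.02 = 7.166.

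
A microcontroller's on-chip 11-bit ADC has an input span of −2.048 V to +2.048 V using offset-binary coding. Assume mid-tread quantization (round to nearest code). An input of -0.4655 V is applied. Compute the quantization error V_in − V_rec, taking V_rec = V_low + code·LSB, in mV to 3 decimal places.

0.500 mV

Step size: 4.096 V ÷ 2^11 = 2.000 mV.
(V_in − V_low)/LSB = (-0.4655 − (−2.048))/0.002 = 791.2500 → code 791 (round).
Reconstructed: -0.466 V.
V_in − V_rec = 0.0005 V = 0.500 mV.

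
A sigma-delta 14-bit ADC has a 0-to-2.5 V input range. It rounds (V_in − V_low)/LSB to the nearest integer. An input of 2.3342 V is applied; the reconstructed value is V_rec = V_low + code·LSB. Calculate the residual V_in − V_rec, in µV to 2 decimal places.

Step size: 2.5 V ÷ 2^14 = 152.59 µV.
(V_in − V_low)/LSB = (2.3342 − 0)/0.000152588 = 15297.4131 → code 15297 (round).
Reconstructed: 2.334137 V.
Difference: 6.30371e-05 V → 63.04 µV.

63.04 µV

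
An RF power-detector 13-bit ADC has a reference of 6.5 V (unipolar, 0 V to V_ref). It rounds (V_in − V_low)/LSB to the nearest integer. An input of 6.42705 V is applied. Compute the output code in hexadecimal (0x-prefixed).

With 8192 levels over 6.5 V, one step is 0.793 mV.
Input sits at 8100.061 steps above V_low.
So the output code is 8100.
In hexadecimal (0x-prefixed): 0x1FA4.

code 0x1FA4 (decimal 8100)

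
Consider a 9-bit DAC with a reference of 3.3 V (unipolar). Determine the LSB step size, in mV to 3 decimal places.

Full-scale span = 3.3 V.
LSB = 3.3 / 2^9 = 3.3 / 512 = 0.00644531 V = 6.445 mV.

6.445 mV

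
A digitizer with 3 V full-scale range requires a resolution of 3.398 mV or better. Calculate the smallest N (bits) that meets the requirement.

10 bits

Number of steps required ≥ 3 V / 3.398 mV = 882.87.
Need 2^N ≥ 882.87; 2^9 = 512, 2^10 = 1024.
Minimum N = 10.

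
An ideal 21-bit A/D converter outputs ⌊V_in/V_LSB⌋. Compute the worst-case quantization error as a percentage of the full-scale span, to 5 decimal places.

0.00005 %

Truncating → worst-case error = 1 LSB = V_FS/2^21, so 100/2097152 = 4.76837e-05 % of full scale.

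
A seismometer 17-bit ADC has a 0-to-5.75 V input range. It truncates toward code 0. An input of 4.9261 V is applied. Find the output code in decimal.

LSB = 5.75 V / 131072 = 43.87 µV.
Input sits at 112291.092 steps above V_low.
So the output code is 112291.

code 112291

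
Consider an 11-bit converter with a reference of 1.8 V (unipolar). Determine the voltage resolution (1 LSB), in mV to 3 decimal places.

0.879 mV

Full-scale span = 1.8 V.
LSB = 1.8 / 2^11 = 1.8 / 2048 = 0.000878906 V = 0.879 mV.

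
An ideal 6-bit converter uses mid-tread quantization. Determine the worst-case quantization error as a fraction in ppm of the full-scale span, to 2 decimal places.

7812.50 ppm

Rounding → worst-case error = ½ LSB = V_FS/2^7, so 1e+06/128 = 7812.5 ppm of full scale.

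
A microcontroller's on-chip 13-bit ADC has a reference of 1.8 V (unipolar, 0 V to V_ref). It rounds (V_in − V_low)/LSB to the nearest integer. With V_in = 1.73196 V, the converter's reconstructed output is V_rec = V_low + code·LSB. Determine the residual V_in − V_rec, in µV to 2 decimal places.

75.23 µV

LSB = 1.8/2^13 = 219.73 µV.
Scaled input = 7882.3424 LSBs, so code = 7882.
Code 7882 maps back to 0 + 7882×0.000219727 V = 1.7318848 V.
Error = 1.73196 − 1.7318848 = 7.52344e-05 V = 75.23 µV.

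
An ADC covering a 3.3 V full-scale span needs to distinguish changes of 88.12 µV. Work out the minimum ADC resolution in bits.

Number of steps required ≥ 3.3 V / 88.12 µV = 37448.93.
Need 2^N ≥ 37448.93; 2^15 = 32768, 2^16 = 65536.
Minimum N = 16.

16 bits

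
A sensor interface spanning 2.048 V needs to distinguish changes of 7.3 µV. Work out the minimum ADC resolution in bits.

Number of steps required ≥ 2.048 V / 7.3 µV = 280547.95.
Need 2^N ≥ 280547.95; 2^18 = 262144, 2^19 = 524288.
Minimum N = 19.

19 bits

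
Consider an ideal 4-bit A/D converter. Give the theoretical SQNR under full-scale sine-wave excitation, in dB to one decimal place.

25.8 dB

SNR ≈ 6.02·N + 1.76 dB = 6.02·4 + 1.76 = 25.84 dB.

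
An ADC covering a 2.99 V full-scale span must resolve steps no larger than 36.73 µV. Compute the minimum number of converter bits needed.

17 bits

Number of steps required ≥ 2.99 V / 36.73 µV = 81404.85.
Need 2^N ≥ 81404.85; 2^16 = 65536, 2^17 = 131072.
Minimum N = 17.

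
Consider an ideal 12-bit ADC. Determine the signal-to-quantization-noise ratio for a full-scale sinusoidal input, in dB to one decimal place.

74.0 dB

SNR ≈ 6.02·N + 1.76 dB = 6.02·12 + 1.76 = 74.00 dB.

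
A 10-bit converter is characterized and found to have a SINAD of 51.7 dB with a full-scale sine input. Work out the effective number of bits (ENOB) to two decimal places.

ENOB = (SINAD − 1.76) / 6.02 = (51.7 − 1.76)/6.02 = 8.296.

8.30 bits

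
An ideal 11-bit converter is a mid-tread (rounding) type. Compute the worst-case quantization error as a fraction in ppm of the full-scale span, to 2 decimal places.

244.14 ppm

Rounding → worst-case error = ½ LSB = V_FS/2^12, so 1e+06/4096 = 244.141 ppm of full scale.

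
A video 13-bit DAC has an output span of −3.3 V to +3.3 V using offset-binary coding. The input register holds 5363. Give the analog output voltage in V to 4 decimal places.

1.0208 V

LSB = 6.6 V / 2^13 = 0.806 mV.
V_out = (−3.3) + 5363 × 0.000805664 V = 1.02078 V.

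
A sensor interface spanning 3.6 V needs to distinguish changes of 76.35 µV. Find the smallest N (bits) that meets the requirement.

16 bits

Number of steps required ≥ 3.6 V / 76.35 µV = 47151.28.
Need 2^N ≥ 47151.28; 2^15 = 32768, 2^16 = 65536.
Minimum N = 16.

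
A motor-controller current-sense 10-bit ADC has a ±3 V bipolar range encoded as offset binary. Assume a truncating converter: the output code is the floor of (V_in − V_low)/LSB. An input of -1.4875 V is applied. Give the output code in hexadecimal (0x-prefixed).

With 1024 levels over 6 V, one step is 5.859 mV.
(-1.4875 − (−3)) / 0.00585938 = 258.133 LSBs.
Floor → code 258.
In hexadecimal (0x-prefixed): 0x102.

code 0x102 (decimal 258)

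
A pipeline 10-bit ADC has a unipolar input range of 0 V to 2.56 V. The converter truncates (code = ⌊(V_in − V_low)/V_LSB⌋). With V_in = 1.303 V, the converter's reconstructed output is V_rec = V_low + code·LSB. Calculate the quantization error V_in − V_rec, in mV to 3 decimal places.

0.500 mV

LSB = 2.56/2^10 = 2.500 mV.
(V_in − V_low)/LSB = (1.303 − 0)/0.0025 = 521.2000 → code 521 (floor).
Code 521 maps back to 0 + 521×0.0025 V = 1.3025 V.
V_in − V_rec = 0.0005 V = 0.500 mV.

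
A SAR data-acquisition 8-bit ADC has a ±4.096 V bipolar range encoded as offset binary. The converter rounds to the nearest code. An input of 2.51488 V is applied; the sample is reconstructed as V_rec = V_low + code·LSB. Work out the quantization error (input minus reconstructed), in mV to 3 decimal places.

LSB = 8.192/2^8 = 32.000 mV.
(V_in − V_low)/LSB = (2.51488 − (−4.096))/0.032 = 206.5900 → code 207 (round).
Reconstructed: 2.528 V.
Error = 2.51488 − 2.528 = -0.01312 V = -13.120 mV.

-13.120 mV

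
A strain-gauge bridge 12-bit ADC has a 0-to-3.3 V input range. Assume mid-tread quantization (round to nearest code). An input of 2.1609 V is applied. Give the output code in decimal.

LSB = 3.3 V / 4096 = 0.806 mV.
(2.1609 − 0) / 0.000805664 = 2682.135 LSBs.
So the output code is 2682.

code 2682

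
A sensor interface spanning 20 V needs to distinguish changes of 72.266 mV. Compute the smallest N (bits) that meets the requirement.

9 bits

Number of steps required ≥ 20 V / 72.266 mV = 276.76.
Need 2^N ≥ 276.76; 2^8 = 256, 2^9 = 512.
Minimum N = 9.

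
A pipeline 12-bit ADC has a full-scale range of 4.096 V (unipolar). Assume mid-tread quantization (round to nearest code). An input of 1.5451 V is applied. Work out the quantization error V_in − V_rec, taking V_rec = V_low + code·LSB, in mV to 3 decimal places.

Step size: 4.096 V ÷ 2^12 = 1.000 mV.
Scaled input = 1545.1000 LSBs, so code = 1545.
Code 1545 maps back to 0 + 1545×0.001 V = 1.545 V.
V_in − V_rec = 0.0001 V = 0.100 mV.

0.100 mV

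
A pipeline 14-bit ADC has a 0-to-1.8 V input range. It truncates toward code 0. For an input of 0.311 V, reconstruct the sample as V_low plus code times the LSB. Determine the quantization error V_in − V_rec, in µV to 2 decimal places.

86.91 µV

One LSB is 1.8 V / 16384 = 109.86 µV.
Scaled input = 2830.7911 LSBs, so code = 2830.
Code 2830 maps back to 0 + 2830×0.000109863 V = 0.31091309 V.
V_in − V_rec = 8.69141e-05 V = 86.91 µV.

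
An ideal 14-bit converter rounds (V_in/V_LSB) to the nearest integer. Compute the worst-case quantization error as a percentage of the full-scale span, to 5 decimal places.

0.00305 %

Rounding → worst-case error = ½ LSB = V_FS/2^15, so 100/32768 = 0.00305176 % of full scale.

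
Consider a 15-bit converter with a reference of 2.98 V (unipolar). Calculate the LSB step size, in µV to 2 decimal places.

90.94 µV

Full-scale span = 2.98 V.
LSB = 2.98 / 2^15 = 2.98 / 32768 = 9.09424e-05 V = 90.94 µV.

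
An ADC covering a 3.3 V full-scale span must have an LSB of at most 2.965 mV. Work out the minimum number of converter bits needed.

Number of steps required ≥ 3.3 V / 2.965 mV = 1112.98.
Need 2^N ≥ 1112.98; 2^10 = 1024, 2^11 = 2048.
Minimum N = 11.

11 bits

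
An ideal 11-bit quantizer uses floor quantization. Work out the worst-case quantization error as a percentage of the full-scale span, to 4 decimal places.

Truncating → worst-case error = 1 LSB = V_FS/2^11, so 100/2048 = 0.0488281 % of full scale.

0.0488 %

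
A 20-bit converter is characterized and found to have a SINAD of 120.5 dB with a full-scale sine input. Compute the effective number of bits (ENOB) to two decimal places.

ENOB = (SINAD − 1.76) / 6.02 = (120.5 − 1.76)/6.02 = 19.724.

19.72 bits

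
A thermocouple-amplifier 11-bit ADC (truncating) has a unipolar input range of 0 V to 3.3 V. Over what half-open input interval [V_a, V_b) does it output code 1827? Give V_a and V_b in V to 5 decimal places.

LSB = 3.3/2^11 = 1.611 mV.
V_a = V_low + 1827·LSB = 2.9439 V; V_b = V_low + 1828·LSB = 2.94551 V.

[2.94390 V, 2.94551 V)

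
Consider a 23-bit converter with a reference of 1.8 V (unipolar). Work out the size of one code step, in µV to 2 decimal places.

0.21 µV

Full-scale span = 1.8 V.
LSB = 1.8 / 2^23 = 1.8 / 8388608 = 2.14577e-07 V = 0.21 µV.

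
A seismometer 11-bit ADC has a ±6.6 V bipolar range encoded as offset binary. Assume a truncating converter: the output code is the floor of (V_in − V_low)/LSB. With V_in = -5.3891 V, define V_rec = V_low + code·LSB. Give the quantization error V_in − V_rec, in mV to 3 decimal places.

5.627 mV

Step size: 13.2 V ÷ 2^11 = 6.445 mV.
(V_in − V_low)/LSB = (-5.3891 − (−6.6))/0.00644531 = 187.8730 → code 187 (floor).
V_rec = (−6.6) + 187·0.00644531 = -5.3947266 V.
Difference: 0.00562656 V → 5.627 mV.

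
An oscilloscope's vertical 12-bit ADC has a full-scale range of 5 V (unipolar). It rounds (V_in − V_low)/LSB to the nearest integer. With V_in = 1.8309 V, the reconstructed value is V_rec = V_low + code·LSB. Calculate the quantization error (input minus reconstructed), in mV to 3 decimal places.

-0.155 mV

Step size: 5 V ÷ 2^12 = 1.221 mV.
(V_in − V_low)/LSB = (1.8309 − 0)/0.0012207 = 1499.8733 → code 1500 (round).
Code 1500 maps back to 0 + 1500×0.0012207 V = 1.8310547 V.
Error = 1.8309 − 1.8310547 = -0.000154688 V = -0.155 mV.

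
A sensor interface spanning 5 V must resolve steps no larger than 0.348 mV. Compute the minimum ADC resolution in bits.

Number of steps required ≥ 5 V / 0.348 mV = 14367.82.
Need 2^N ≥ 14367.82; 2^13 = 8192, 2^14 = 16384.
Minimum N = 14.

14 bits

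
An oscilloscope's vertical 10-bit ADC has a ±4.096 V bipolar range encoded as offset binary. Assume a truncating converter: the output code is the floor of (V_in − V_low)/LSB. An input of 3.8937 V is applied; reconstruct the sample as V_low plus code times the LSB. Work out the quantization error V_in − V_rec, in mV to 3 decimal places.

LSB = 8.192/2^10 = 8.000 mV.
(3.8937 − (−4.096))/0.008 = 998.7125; ⌊·⌋ gives code 998.
Code 998 maps back to (−4.096) + 998×0.008 V = 3.888 V.
V_in − V_rec = 0.0057 V = 5.700 mV.

5.700 mV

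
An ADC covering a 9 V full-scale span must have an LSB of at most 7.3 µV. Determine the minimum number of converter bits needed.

21 bits

Number of steps required ≥ 9 V / 7.3 µV = 1232876.71.
Need 2^N ≥ 1232876.71; 2^20 = 1048576, 2^21 = 2097152.
Minimum N = 21.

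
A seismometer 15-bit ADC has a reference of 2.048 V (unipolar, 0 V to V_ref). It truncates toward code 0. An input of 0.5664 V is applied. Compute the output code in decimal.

code 9062

With 32768 levels over 2.048 V, one step is 62.50 µV.
Input sits at 9062.400 steps above V_low.
Floor → code 9062.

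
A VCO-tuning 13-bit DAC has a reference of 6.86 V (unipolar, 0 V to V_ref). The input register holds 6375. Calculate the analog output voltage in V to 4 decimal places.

LSB = 6.86 V / 2^13 = 0.837 mV.
V_out = 0 + 6375 × 0.000837402 V = 5.33844 V.

5.3384 V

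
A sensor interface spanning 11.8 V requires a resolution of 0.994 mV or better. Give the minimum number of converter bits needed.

14 bits

Number of steps required ≥ 11.8 V / 0.994 mV = 11871.23.
Need 2^N ≥ 11871.23; 2^13 = 8192, 2^14 = 16384.
Minimum N = 14.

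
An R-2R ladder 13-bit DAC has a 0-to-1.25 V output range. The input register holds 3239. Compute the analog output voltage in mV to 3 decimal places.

LSB = 1.25 V / 2^13 = 152.59 µV.
V_out = 0 + 3239 × 0.000152588 V = 0.494232 V.
= 494.232 mV.

494.232 mV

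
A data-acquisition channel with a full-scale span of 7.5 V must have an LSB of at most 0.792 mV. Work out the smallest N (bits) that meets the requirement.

14 bits

Number of steps required ≥ 7.5 V / 0.792 mV = 9469.70.
Need 2^N ≥ 9469.70; 2^13 = 8192, 2^14 = 16384.
Minimum N = 14.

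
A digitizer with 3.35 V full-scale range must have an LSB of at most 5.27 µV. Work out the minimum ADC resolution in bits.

20 bits

Number of steps required ≥ 3.35 V / 5.27 µV = 635673.62.
Need 2^N ≥ 635673.62; 2^19 = 524288, 2^20 = 1048576.
Minimum N = 20.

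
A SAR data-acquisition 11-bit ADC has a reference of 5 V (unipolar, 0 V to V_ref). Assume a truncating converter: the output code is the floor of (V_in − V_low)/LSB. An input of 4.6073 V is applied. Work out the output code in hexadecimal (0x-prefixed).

LSB = 5 V / 2048 = 2.441 mV.
Input sits at 1887.150 steps above V_low.
So the output code is 1887.
In hexadecimal (0x-prefixed): 0x75F.

code 0x75F (decimal 1887)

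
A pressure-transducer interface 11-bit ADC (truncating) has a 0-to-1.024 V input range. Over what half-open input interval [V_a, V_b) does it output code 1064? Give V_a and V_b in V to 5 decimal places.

LSB = 1.024/2^11 = 0.500 mV.
V_a = V_low + 1064·LSB = 0.532 V; V_b = V_low + 1065·LSB = 0.5325 V.

[0.53200 V, 0.53250 V)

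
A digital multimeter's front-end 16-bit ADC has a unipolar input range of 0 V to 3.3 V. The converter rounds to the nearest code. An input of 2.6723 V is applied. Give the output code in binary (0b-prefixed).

code 0b1100111101001110 (decimal 53070)

LSB = 3.3 V / 65536 = 50.35 µV.
Input sits at 53070.258 steps above V_low.
round(53070.258) = 53070.
In binary (0b-prefixed): 0b1100111101001110.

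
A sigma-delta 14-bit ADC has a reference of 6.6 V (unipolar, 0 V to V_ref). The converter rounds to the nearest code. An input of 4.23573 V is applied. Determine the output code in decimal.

LSB = 6.6 V / 16384 = 402.83 µV.
(V_in − V_low)/LSB = (4.23573 − 0) / 0.000402832 = 10514.879.
Round → code 10515.

code 10515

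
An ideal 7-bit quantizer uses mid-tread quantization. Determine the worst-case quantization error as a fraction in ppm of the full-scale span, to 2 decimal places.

Rounding → worst-case error = ½ LSB = V_FS/2^8, so 1e+06/256 = 3906.25 ppm of full scale.

3906.25 ppm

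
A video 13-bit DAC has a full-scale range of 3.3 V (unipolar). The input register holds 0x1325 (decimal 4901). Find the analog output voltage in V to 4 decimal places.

LSB = 3.3 V / 2^13 = 402.83 µV.
Code 0x1325 = 4901 decimal.
V_out = 0 + 4901 × 0.000402832 V = 1.97428 V.

1.9743 V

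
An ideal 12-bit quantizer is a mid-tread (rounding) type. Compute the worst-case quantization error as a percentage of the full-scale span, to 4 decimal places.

0.0122 %

Rounding → worst-case error = ½ LSB = V_FS/2^13, so 100/8192 = 0.012207 % of full scale.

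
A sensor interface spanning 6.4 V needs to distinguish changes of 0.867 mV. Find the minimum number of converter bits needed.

13 bits

Number of steps required ≥ 6.4 V / 0.867 mV = 7381.78.
Need 2^N ≥ 7381.78; 2^12 = 4096, 2^13 = 8192.
Minimum N = 13.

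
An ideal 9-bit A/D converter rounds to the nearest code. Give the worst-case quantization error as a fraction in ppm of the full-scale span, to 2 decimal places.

976.56 ppm

Rounding → worst-case error = ½ LSB = V_FS/2^10, so 1e+06/1024 = 976.562 ppm of full scale.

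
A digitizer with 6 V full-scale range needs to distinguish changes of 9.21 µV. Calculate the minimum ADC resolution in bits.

20 bits

Number of steps required ≥ 6 V / 9.21 µV = 651465.80.
Need 2^N ≥ 651465.80; 2^19 = 524288, 2^20 = 1048576.
Minimum N = 20.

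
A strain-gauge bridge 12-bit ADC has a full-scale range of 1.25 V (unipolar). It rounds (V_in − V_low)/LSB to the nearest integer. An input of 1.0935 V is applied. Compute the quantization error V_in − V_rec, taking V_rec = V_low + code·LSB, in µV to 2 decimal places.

55.18 µV

Step size: 1.25 V ÷ 2^12 = 305.18 µV.
(1.0935 − 0)/0.000305176 = 3583.1808; round gives code 3583.
Reconstructed: 1.0934448 V.
Difference: 5.51758e-05 V → 55.18 µV.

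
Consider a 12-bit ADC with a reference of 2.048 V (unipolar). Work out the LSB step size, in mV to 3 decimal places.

0.500 mV

Full-scale span = 2.048 V.
LSB = 2.048 / 2^12 = 2.048 / 4096 = 0.0005 V = 0.500 mV.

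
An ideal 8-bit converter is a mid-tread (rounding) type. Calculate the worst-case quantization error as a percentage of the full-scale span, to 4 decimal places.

0.1953 %

Rounding → worst-case error = ½ LSB = V_FS/2^9, so 100/512 = 0.195312 % of full scale.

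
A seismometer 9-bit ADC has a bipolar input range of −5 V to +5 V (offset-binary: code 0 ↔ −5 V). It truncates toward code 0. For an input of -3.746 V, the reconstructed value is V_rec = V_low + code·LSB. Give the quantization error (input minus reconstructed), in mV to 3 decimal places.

Step size: 10 V ÷ 2^9 = 19.531 mV.
(-3.746 − (−5))/0.0195312 = 64.2048; ⌊·⌋ gives code 64.
V_rec = (−5) + 64·0.0195312 = -3.75 V.
Difference: 0.004 V → 4.000 mV.

4.000 mV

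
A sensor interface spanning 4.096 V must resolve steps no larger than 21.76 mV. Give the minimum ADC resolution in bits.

Number of steps required ≥ 4.096 V / 21.76 mV = 188.24.
Need 2^N ≥ 188.24; 2^7 = 128, 2^8 = 256.
Minimum N = 8.

8 bits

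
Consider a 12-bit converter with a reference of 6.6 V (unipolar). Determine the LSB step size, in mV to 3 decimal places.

1.611 mV

Full-scale span = 6.6 V.
LSB = 6.6 / 2^12 = 6.6 / 4096 = 0.00161133 V = 1.611 mV.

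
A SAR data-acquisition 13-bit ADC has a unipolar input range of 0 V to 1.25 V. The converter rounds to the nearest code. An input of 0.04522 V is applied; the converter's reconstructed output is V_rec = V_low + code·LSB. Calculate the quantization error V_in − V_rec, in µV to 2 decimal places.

Step size: 1.25 V ÷ 2^13 = 152.59 µV.
(0.04522 − 0)/0.000152588 = 296.3538; round gives code 296.
Reconstructed: 0.045166016 V.
Error = 0.04522 − 0.045166016 = 5.39844e-05 V = 53.98 µV.

53.98 µV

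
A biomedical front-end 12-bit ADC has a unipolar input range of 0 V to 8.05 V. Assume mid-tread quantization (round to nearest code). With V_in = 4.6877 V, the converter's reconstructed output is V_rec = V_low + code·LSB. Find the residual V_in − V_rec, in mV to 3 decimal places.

0.383 mV

Step size: 8.05 V ÷ 2^12 = 1.965 mV.
Scaled input = 2385.1949 LSBs, so code = 2385.
Code 2385 maps back to 0 + 2385×0.00196533 V = 4.6873169 V.
Difference: 0.000383105 V → 0.383 mV.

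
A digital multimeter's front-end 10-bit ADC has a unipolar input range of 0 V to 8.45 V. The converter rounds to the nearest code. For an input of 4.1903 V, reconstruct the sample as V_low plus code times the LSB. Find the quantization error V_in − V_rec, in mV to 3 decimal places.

Step size: 8.45 V ÷ 2^10 = 8.252 mV.
(4.1903 − 0)/0.00825195 = 507.7949; round gives code 508.
Code 508 maps back to 0 + 508×0.00825195 V = 4.1919922 V.
Difference: -0.00169219 V → -1.692 mV.

-1.692 mV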